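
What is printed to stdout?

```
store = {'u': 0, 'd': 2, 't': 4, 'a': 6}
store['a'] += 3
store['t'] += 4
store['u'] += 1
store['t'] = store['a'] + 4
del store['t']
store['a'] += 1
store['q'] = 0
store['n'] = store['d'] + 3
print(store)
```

store['a'] = 6+3 = 9 → {'u': 0, 'd': 2, 't': 4, 'a': 9}
store['t'] = 4+4 = 8 → {'u': 0, 'd': 2, 't': 8, 'a': 9}
store['u'] = 0+1 = 1 → {'u': 1, 'd': 2, 't': 8, 'a': 9}
store['t'] = store['a']+4 = 13 → {'u': 1, 'd': 2, 't': 13, 'a': 9}
del 't' → {'u': 1, 'd': 2, 'a': 9}
store['a'] = 9+1 = 10 → {'u': 1, 'd': 2, 'a': 10}
store['q'] = 0 → {'u': 1, 'd': 2, 'a': 10, 'q': 0}
store['n'] = store['d']+3 = 5 → {'u': 1, 'd': 2, 'a': 10, 'q': 0, 'n': 5}

{'u': 1, 'd': 2, 'a': 10, 'q': 0, 'n': 5}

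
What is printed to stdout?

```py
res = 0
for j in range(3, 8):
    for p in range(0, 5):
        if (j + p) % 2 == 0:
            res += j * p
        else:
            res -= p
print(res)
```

j=3,p=0: odd sum, res = 0-0 = 0
j=3,p=1: even sum, res = 0+3 = 3
j=3,p=2: odd sum, res = 3-2 = 1
j=3,p=3: even sum, res = 1+9 = 10
j=3,p=4: odd sum, res = 10-4 = 6
j=4,p=0: even sum, res = 6+0 = 6
j=4,p=1: odd sum, res = 6-1 = 5
j=4,p=2: even sum, res = 5+8 = 13
j=4,p=3: odd sum, res = 13-3 = 10
j=4,p=4: even sum, res = 10+16 = 26
j=5,p=0: odd sum, res = 26-0 = 26
j=5,p=1: even sum, res = 26+5 = 31
j=5,p=2: odd sum, res = 31-2 = 29
j=5,p=3: even sum, res = 29+15 = 44
j=5,p=4: odd sum, res = 44-4 = 40
j=6,p=0: even sum, res = 40+0 = 40
j=6,p=1: odd sum, res = 40-1 = 39
j=6,p=2: even sum, res = 39+12 = 51
j=6,p=3: odd sum, res = 51-3 = 48
j=6,p=4: even sum, res = 48+24 = 72
j=7,p=0: odd sum, res = 72-0 = 72
j=7,p=1: even sum, res = 72+7 = 79
j=7,p=2: odd sum, res = 79-2 = 77
j=7,p=3: even sum, res = 77+21 = 98
j=7,p=4: odd sum, res = 98-4 = 94

94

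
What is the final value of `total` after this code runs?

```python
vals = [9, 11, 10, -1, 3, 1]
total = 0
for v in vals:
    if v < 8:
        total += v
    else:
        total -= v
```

v=9: not <8, total = 0-9 = -9
v=11: not <8, total = (-9)-11 = -20
v=10: not <8, total = (-20)-10 = -30
v=-1: <8, total = (-30)+(-1) = -31
v=3: <8, total = (-31)+3 = -28
v=1: <8, total = (-28)+1 = -27

-27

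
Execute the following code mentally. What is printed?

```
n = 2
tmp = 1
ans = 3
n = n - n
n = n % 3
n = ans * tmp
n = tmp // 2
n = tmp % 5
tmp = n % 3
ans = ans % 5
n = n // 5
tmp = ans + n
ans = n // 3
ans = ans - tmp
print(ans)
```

-3

n = 2-2 = 0
n = 0%3 = 0
n = 3*1 = 3
n = 1//2 = 0
n = 1%5 = 1
tmp = 1%3 = 1
ans = 3%5 = 3
n = 1//5 = 0
tmp = 3+0 = 3
ans = 0//3 = 0
ans = 0-3 = -3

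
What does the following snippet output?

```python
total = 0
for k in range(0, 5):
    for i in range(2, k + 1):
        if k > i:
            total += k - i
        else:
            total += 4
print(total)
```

k=2,i=2: not 2>2, total = 0+4 = 4
k=3,i=2: 3>2, total = 4+1 = 5
k=3,i=3: not 3>3, total = 5+4 = 9
k=4,i=2: 4>2, total = 9+2 = 11
k=4,i=3: 4>3, total = 11+1 = 12
k=4,i=4: not 4>4, total = 12+4 = 16

16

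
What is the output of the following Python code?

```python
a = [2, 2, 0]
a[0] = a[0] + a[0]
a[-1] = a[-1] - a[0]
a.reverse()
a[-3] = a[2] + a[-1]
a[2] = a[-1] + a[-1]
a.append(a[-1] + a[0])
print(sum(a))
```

a[0] = a[0]+a[0] = 2+2 = 4 → [4, 2, 0]
a[-1] = a[-1]-a[0] = 0-4 = -4 → [4, 2, -4]
reverse → [-4, 2, 4]
a[-3] = a[2]+a[-1] = 4+4 = 8 → [8, 2, 4]
a[2] = a[-1]+a[-1] = 4+4 = 8 → [8, 2, 8]
append a[-1]+a[0] = 8+8 = 16 → [8, 2, 8, 16]
sum = 34

34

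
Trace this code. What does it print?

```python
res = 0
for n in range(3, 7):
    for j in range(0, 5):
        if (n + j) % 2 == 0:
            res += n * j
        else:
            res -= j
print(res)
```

n=3,j=0: odd sum, res = 0-0 = 0
n=3,j=1: even sum, res = 0+3 = 3
n=3,j=2: odd sum, res = 3-2 = 1
n=3,j=3: even sum, res = 1+9 = 10
n=3,j=4: odd sum, res = 10-4 = 6
n=4,j=0: even sum, res = 6+0 = 6
n=4,j=1: odd sum, res = 6-1 = 5
n=4,j=2: even sum, res = 5+8 = 13
n=4,j=3: odd sum, res = 13-3 = 10
n=4,j=4: even sum, res = 10+16 = 26
n=5,j=0: odd sum, res = 26-0 = 26
n=5,j=1: even sum, res = 26+5 = 31
n=5,j=2: odd sum, res = 31-2 = 29
n=5,j=3: even sum, res = 29+15 = 44
n=5,j=4: odd sum, res = 44-4 = 40
n=6,j=0: even sum, res = 40+0 = 40
n=6,j=1: odd sum, res = 40-1 = 39
n=6,j=2: even sum, res = 39+12 = 51
n=6,j=3: odd sum, res = 51-3 = 48
n=6,j=4: even sum, res = 48+24 = 72

72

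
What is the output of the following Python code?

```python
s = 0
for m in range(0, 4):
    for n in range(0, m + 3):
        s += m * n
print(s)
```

71

m=0,n=0: s = 0+0 = 0
m=0,n=1: s = 0+0 = 0
m=0,n=2: s = 0+0 = 0
m=1,n=0: s = 0+0 = 0
m=1,n=1: s = 0+1 = 1
m=1,n=2: s = 1+2 = 3
m=1,n=3: s = 3+3 = 6
m=2,n=0: s = 6+0 = 6
m=2,n=1: s = 6+2 = 8
m=2,n=2: s = 8+4 = 12
m=2,n=3: s = 12+6 = 18
m=2,n=4: s = 18+8 = 26
m=3,n=0: s = 26+0 = 26
m=3,n=1: s = 26+3 = 29
m=3,n=2: s = 29+6 = 35
m=3,n=3: s = 35+9 = 44
m=3,n=4: s = 44+12 = 56
m=3,n=5: s = 56+15 = 71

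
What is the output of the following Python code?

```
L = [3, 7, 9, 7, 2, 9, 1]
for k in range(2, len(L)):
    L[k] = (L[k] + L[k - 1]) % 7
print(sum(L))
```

24

k=2: L[2] = (9+7)%7 = 2 → [3, 7, 2, 7, 2, 9, 1]
k=3: L[3] = (7+2)%7 = 2 → [3, 7, 2, 2, 2, 9, 1]
k=4: L[4] = (2+2)%7 = 4 → [3, 7, 2, 2, 4, 9, 1]
k=5: L[5] = (9+4)%7 = 6 → [3, 7, 2, 2, 4, 6, 1]
k=6: L[6] = (1+6)%7 = 0 → [3, 7, 2, 2, 4, 6, 0]
sum = 24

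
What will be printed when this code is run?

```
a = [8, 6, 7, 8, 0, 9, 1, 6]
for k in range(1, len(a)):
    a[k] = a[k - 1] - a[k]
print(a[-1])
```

k=1: a[1] = 8-6 = 2 → [8, 2, 7, 8, 0, 9, 1, 6]
k=2: a[2] = 2-7 = -5 → [8, 2, -5, 8, 0, 9, 1, 6]
k=3: a[3] = (-5)-8 = -13 → [8, 2, -5, -13, 0, 9, 1, 6]
k=4: a[4] = (-13)-0 = -13 → [8, 2, -5, -13, -13, 9, 1, 6]
k=5: a[5] = (-13)-9 = -22 → [8, 2, -5, -13, -13, -22, 1, 6]
k=6: a[6] = (-22)-1 = -23 → [8, 2, -5, -13, -13, -22, -23, 6]
k=7: a[7] = (-23)-6 = -29 → [8, 2, -5, -13, -13, -22, -23, -29]

-29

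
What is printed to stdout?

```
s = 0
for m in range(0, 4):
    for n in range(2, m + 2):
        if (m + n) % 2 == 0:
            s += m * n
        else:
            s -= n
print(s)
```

m=1,n=2: odd sum, s = 0-2 = -2
m=2,n=2: even sum, s = (-2)+4 = 2
m=2,n=3: odd sum, s = 2-3 = -1
m=3,n=2: odd sum, s = (-1)-2 = -3
m=3,n=3: even sum, s = (-3)+9 = 6
m=3,n=4: odd sum, s = 6-4 = 2

2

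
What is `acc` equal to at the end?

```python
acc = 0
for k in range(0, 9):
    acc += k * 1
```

k=0: acc = 0+0*1 = 0
k=1: acc = 0+1*1 = 1
k=2: acc = 1+2*1 = 3
k=3: acc = 3+3*1 = 6
k=4: acc = 6+4*1 = 10
k=5: acc = 10+5*1 = 15
k=6: acc = 15+6*1 = 21
k=7: acc = 21+7*1 = 28
k=8: acc = 28+8*1 = 36

36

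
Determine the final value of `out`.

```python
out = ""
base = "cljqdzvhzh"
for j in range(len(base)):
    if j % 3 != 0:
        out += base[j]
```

'ljdzhz'

j=0: skip
j=1: add 'l' → 'l'
j=2: add 'j' → 'lj'
j=3: skip
j=4: add 'd' → 'ljd'
j=5: add 'z' → 'ljdz'
j=6: skip
j=7: add 'h' → 'ljdzh'
j=8: add 'z' → 'ljdzhz'
j=9: skip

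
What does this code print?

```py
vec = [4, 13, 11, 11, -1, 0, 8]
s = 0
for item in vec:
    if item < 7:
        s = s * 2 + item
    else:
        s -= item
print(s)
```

-134

item=4: <7, s = 0*2+4 = 4
item=13: not <7, s = 4-13 = -9
item=11: not <7, s = (-9)-11 = -20
item=11: not <7, s = (-20)-11 = -31
item=-1: <7, s = (-31)*2+(-1) = -63
item=0: <7, s = (-63)*2+0 = -126
item=8: not <7, s = (-126)-8 = -134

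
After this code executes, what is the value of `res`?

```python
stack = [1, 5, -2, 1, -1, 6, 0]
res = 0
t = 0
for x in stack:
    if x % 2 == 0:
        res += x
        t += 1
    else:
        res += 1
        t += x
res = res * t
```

x=1: not even, res = 0+1 = 1; t=1
x=5: not even, res = 1+1 = 2; t=6
x=-2: even, res = 2+(-2) = 0; t=7
x=1: not even, res = 0+1 = 1; t=8
x=-1: not even, res = 1+1 = 2; t=7
x=6: even, res = 2+6 = 8; t=8
x=0: even, res = 8+0 = 8; t=9
res*t = 8*9 = 72

72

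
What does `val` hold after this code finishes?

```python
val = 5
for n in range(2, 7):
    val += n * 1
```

25

n=2: val = 5+2*1 = 7
n=3: val = 7+3*1 = 10
n=4: val = 10+4*1 = 14
n=5: val = 14+5*1 = 19
n=6: val = 19+6*1 = 25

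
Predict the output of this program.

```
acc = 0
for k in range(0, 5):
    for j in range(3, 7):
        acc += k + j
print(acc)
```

k=0,j=3: acc = 0+3 = 3
k=0,j=4: acc = 3+4 = 7
k=0,j=5: acc = 7+5 = 12
k=0,j=6: acc = 12+6 = 18
k=1,j=3: acc = 18+4 = 22
k=1,j=4: acc = 22+5 = 27
k=1,j=5: acc = 27+6 = 33
k=1,j=6: acc = 33+7 = 40
k=2,j=3: acc = 40+5 = 45
k=2,j=4: acc = 45+6 = 51
k=2,j=5: acc = 51+7 = 58
k=2,j=6: acc = 58+8 = 66
k=3,j=3: acc = 66+6 = 72
k=3,j=4: acc = 72+7 = 79
k=3,j=5: acc = 79+8 = 87
k=3,j=6: acc = 87+9 = 96
k=4,j=3: acc = 96+7 = 103
k=4,j=4: acc = 103+8 = 111
k=4,j=5: acc = 111+9 = 120
k=4,j=6: acc = 120+10 = 130

130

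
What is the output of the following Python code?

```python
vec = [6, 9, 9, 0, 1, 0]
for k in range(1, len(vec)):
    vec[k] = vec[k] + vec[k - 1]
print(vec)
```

k=1: vec[1] = 9+6 = 15 → [6, 15, 9, 0, 1, 0]
k=2: vec[2] = 9+15 = 24 → [6, 15, 24, 0, 1, 0]
k=3: vec[3] = 0+24 = 24 → [6, 15, 24, 24, 1, 0]
k=4: vec[4] = 1+24 = 25 → [6, 15, 24, 24, 25, 0]
k=5: vec[5] = 0+25 = 25 → [6, 15, 24, 24, 25, 25]

[6, 15, 24, 24, 25, 25]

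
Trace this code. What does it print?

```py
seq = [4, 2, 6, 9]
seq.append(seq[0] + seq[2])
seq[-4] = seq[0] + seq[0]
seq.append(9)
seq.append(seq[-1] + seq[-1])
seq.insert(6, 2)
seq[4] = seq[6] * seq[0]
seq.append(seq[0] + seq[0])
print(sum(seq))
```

append seq[0]+seq[2] = 4+6 = 10 → [4, 2, 6, 9, 10]
seq[-4] = seq[0]+seq[0] = 4+4 = 8 → [4, 8, 6, 9, 10]
append 9 → [4, 8, 6, 9, 10, 9]
append seq[-1]+seq[-1] = 9+9 = 18 → [4, 8, 6, 9, 10, 9, 18]
insert 2 at 6 → [4, 8, 6, 9, 10, 9, 2, 18]
seq[4] = seq[6]*seq[0] = 2*4 = 8 → [4, 8, 6, 9, 8, 9, 2, 18]
append seq[0]+seq[0] = 4+4 = 8 → [4, 8, 6, 9, 8, 9, 2, 18, 8]
sum = 72

72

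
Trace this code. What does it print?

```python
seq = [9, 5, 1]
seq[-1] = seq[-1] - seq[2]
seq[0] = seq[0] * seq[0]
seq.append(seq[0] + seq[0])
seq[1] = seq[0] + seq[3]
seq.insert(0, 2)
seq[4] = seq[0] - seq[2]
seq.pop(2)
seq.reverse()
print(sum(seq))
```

-158

seq[-1] = seq[-1]-seq[2] = 1-1 = 0 → [9, 5, 0]
seq[0] = seq[0]*seq[0] = 9*9 = 81 → [81, 5, 0]
append seq[0]+seq[0] = 81+81 = 162 → [81, 5, 0, 162]
seq[1] = seq[0]+seq[3] = 81+162 = 243 → [81, 243, 0, 162]
insert 2 at 0 → [2, 81, 243, 0, 162]
seq[4] = seq[0]-seq[2] = 2-243 = -241 → [2, 81, 243, 0, -241]
pop(2) removes 243 → [2, 81, 0, -241]
reverse → [-241, 0, 81, 2]
sum = -158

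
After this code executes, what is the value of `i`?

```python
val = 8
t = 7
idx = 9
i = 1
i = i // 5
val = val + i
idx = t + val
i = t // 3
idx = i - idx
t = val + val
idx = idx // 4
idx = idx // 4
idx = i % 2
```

i = 1//5 = 0
val = 8+0 = 8
idx = 7+8 = 15
i = 7//3 = 2
idx = 2-15 = -13
t = 8+8 = 16
idx = (-13)//4 = -4
idx = (-4)//4 = -1
idx = 2%2 = 0

2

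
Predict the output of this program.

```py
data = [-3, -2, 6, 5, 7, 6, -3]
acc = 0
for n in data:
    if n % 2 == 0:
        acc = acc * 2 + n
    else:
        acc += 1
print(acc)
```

23

n=-3: not even, acc = 0+1 = 1
n=-2: even, acc = 1*2+(-2) = 0
n=6: even, acc = 0*2+6 = 6
n=5: not even, acc = 6+1 = 7
n=7: not even, acc = 7+1 = 8
n=6: even, acc = 8*2+6 = 22
n=-3: not even, acc = 22+1 = 23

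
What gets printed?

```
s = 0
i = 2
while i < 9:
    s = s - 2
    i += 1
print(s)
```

i=2: s = 0-2 = -2
i=3: s = (-2)-2 = -4
i=4: s = (-4)-2 = -6
i=5: s = (-6)-2 = -8
i=6: s = (-8)-2 = -10
i=7: s = (-10)-2 = -12
i=8: s = (-12)-2 = -14

-14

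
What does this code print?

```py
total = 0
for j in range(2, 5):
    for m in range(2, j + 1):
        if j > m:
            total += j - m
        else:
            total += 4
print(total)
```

j=2,m=2: not 2>2, total = 0+4 = 4
j=3,m=2: 3>2, total = 4+1 = 5
j=3,m=3: not 3>3, total = 5+4 = 9
j=4,m=2: 4>2, total = 9+2 = 11
j=4,m=3: 4>3, total = 11+1 = 12
j=4,m=4: not 4>4, total = 12+4 = 16

16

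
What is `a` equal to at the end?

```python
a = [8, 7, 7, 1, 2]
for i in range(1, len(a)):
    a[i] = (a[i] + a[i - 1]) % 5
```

[8, 0, 2, 3, 0]

i=1: a[1] = (7+8)%5 = 0 → [8, 0, 7, 1, 2]
i=2: a[2] = (7+0)%5 = 2 → [8, 0, 2, 1, 2]
i=3: a[3] = (1+2)%5 = 3 → [8, 0, 2, 3, 2]
i=4: a[4] = (2+3)%5 = 0 → [8, 0, 2, 3, 0]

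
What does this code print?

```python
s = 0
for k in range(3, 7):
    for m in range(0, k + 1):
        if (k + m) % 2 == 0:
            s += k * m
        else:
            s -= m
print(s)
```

132

k=3,m=0: odd sum, s = 0-0 = 0
k=3,m=1: even sum, s = 0+3 = 3
k=3,m=2: odd sum, s = 3-2 = 1
k=3,m=3: even sum, s = 1+9 = 10
k=4,m=0: even sum, s = 10+0 = 10
k=4,m=1: odd sum, s = 10-1 = 9
k=4,m=2: even sum, s = 9+8 = 17
k=4,m=3: odd sum, s = 17-3 = 14
k=4,m=4: even sum, s = 14+16 = 30
k=5,m=0: odd sum, s = 30-0 = 30
k=5,m=1: even sum, s = 30+5 = 35
k=5,m=2: odd sum, s = 35-2 = 33
k=5,m=3: even sum, s = 33+15 = 48
k=5,m=4: odd sum, s = 48-4 = 44
k=5,m=5: even sum, s = 44+25 = 69
k=6,m=0: even sum, s = 69+0 = 69
k=6,m=1: odd sum, s = 69-1 = 68
k=6,m=2: even sum, s = 68+12 = 80
k=6,m=3: odd sum, s = 80-3 = 77
k=6,m=4: even sum, s = 77+24 = 101
k=6,m=5: odd sum, s = 101-5 = 96
k=6,m=6: even sum, s = 96+36 = 132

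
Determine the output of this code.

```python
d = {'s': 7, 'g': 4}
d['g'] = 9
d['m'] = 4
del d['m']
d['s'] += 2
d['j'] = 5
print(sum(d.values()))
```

d['g'] = 9 → {'s': 7, 'g': 9}
d['m'] = 4 → {'s': 7, 'g': 9, 'm': 4}
del 'm' → {'s': 7, 'g': 9}
d['s'] = 7+2 = 9 → {'s': 9, 'g': 9}
d['j'] = 5 → {'s': 9, 'g': 9, 'j': 5}
sum of values = 23

23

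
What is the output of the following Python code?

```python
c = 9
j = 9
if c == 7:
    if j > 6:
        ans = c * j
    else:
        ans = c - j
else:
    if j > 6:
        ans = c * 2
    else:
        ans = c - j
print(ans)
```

18

c=9, j=9
c == 7 is False; j > 6 is True
→ ans = c * 2 = 18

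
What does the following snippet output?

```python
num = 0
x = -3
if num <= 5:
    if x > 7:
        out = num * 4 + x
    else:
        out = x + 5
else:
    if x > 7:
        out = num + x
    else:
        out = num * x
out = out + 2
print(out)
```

4

num=0, x=-3
num <= 5 is True; x > 7 is False
→ out = x + 5 = 2
out = 2+2 = 4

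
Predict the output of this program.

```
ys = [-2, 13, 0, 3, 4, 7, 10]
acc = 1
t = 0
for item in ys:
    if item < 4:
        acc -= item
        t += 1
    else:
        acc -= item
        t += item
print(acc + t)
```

item=-2: <4, acc = 1-(-2) = 3; t=1
item=13: not <4, acc = 3-13 = -10; t=14
item=0: <4, acc = (-10)-0 = -10; t=15
item=3: <4, acc = (-10)-3 = -13; t=16
item=4: not <4, acc = (-13)-4 = -17; t=20
item=7: not <4, acc = (-17)-7 = -24; t=27
item=10: not <4, acc = (-24)-10 = -34; t=37
acc+t = (-34)+37 = 3

3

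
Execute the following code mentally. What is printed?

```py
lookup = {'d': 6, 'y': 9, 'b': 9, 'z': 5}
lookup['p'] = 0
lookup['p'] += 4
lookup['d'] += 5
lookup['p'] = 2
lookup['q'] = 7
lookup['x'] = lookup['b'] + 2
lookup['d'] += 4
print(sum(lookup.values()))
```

58

lookup['p'] = 0 → {'d': 6, 'y': 9, 'b': 9, 'z': 5, 'p': 0}
lookup['p'] = 0+4 = 4 → {'d': 6, 'y': 9, 'b': 9, 'z': 5, 'p': 4}
lookup['d'] = 6+5 = 11 → {'d': 11, 'y': 9, 'b': 9, 'z': 5, 'p': 4}
lookup['p'] = 2 → {'d': 11, 'y': 9, 'b': 9, 'z': 5, 'p': 2}
lookup['q'] = 7 → {'d': 11, 'y': 9, 'b': 9, 'z': 5, 'p': 2, 'q': 7}
lookup['x'] = lookup['b']+2 = 11 → {'d': 11, 'y': 9, 'b': 9, 'z': 5, 'p': 2, 'q': 7, 'x': 11}
lookup['d'] = 11+4 = 15 → {'d': 15, 'y': 9, 'b': 9, 'z': 5, 'p': 2, 'q': 7, 'x': 11}
sum of values = 58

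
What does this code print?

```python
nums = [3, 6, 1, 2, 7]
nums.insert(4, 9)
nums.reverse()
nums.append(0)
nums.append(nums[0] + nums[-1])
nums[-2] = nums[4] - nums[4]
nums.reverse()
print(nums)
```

insert 9 at 4 → [3, 6, 1, 2, 9, 7]
reverse → [7, 9, 2, 1, 6, 3]
append 0 → [7, 9, 2, 1, 6, 3, 0]
append nums[0]+nums[-1] = 7+0 = 7 → [7, 9, 2, 1, 6, 3, 0, 7]
nums[-2] = nums[4]-nums[4] = 6-6 = 0 → [7, 9, 2, 1, 6, 3, 0, 7]
reverse → [7, 0, 3, 6, 1, 2, 9, 7]

[7, 0, 3, 6, 1, 2, 9, 7]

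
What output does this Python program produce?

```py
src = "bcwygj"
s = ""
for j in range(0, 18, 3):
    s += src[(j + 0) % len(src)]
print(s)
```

bybyby

j=0: add src[0]='b' → 'b'
j=3: add src[3]='y' → 'by'
j=6: add src[0]='b' → 'byb'
j=9: add src[3]='y' → 'byby'
j=12: add src[0]='b' → 'bybyb'
j=15: add src[3]='y' → 'bybyby'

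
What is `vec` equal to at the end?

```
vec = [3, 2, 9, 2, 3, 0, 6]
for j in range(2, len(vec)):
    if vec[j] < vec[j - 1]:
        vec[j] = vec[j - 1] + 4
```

j=2: 9>=2, unchanged → [3, 2, 9, 2, 3, 0, 6]
j=3: 2<9, vec[3] = 9+4 = 13 → [3, 2, 9, 13, 3, 0, 6]
j=4: 3<13, vec[4] = 13+4 = 17 → [3, 2, 9, 13, 17, 0, 6]
j=5: 0<17, vec[5] = 17+4 = 21 → [3, 2, 9, 13, 17, 21, 6]
j=6: 6<21, vec[6] = 21+4 = 25 → [3, 2, 9, 13, 17, 21, 25]

[3, 2, 9, 13, 17, 21, 25]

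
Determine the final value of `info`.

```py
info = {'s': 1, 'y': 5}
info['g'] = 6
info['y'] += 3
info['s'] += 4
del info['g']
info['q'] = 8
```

{'s': 5, 'y': 8, 'q': 8}

info['g'] = 6 → {'s': 1, 'y': 5, 'g': 6}
info['y'] = 5+3 = 8 → {'s': 1, 'y': 8, 'g': 6}
info['s'] = 1+4 = 5 → {'s': 5, 'y': 8, 'g': 6}
del 'g' → {'s': 5, 'y': 8}
info['q'] = 8 → {'s': 5, 'y': 8, 'q': 8}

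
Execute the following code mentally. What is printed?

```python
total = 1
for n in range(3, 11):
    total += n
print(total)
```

n=3: total = 1+3 = 4
n=4: total = 4+4 = 8
n=5: total = 8+5 = 13
n=6: total = 13+6 = 19
n=7: total = 19+7 = 26
n=8: total = 26+8 = 34
n=9: total = 34+9 = 43
n=10: total = 43+10 = 53

53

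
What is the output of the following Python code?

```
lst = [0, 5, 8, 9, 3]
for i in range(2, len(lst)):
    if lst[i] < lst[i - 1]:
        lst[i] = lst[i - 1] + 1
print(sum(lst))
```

i=2: 8>=5, unchanged → [0, 5, 8, 9, 3]
i=3: 9>=8, unchanged → [0, 5, 8, 9, 3]
i=4: 3<9, lst[4] = 9+1 = 10 → [0, 5, 8, 9, 10]
sum = 32

32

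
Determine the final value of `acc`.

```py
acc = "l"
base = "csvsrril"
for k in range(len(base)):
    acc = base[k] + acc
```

'lirrsvscl'

k=0: prepend 'c' → 'cl'
k=1: prepend 's' → 'scl'
k=2: prepend 'v' → 'vscl'
k=3: prepend 's' → 'svscl'
k=4: prepend 'r' → 'rsvscl'
k=5: prepend 'r' → 'rrsvscl'
k=6: prepend 'i' → 'irrsvscl'
k=7: prepend 'l' → 'lirrsvscl'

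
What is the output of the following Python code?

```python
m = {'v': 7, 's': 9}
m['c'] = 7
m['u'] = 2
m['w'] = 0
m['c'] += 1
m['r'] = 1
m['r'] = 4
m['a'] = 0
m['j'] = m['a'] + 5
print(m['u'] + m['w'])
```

m['c'] = 7 → {'v': 7, 's': 9, 'c': 7}
m['u'] = 2 → {'v': 7, 's': 9, 'c': 7, 'u': 2}
m['w'] = 0 → {'v': 7, 's': 9, 'c': 7, 'u': 2, 'w': 0}
m['c'] = 7+1 = 8 → {'v': 7, 's': 9, 'c': 8, 'u': 2, 'w': 0}
m['r'] = 1 → {'v': 7, 's': 9, 'c': 8, 'u': 2, 'w': 0, 'r': 1}
m['r'] = 4 → {'v': 7, 's': 9, 'c': 8, 'u': 2, 'w': 0, 'r': 4}
m['a'] = 0 → {'v': 7, 's': 9, 'c': 8, 'u': 2, 'w': 0, 'r': 4, 'a': 0}
m['j'] = m['a']+5 = 5 → {'v': 7, 's': 9, 'c': 8, 'u': 2, 'w': 0, 'r': 4, 'a': 0, 'j': 5}
m['u']+m['w'] = 2+0 = 2

2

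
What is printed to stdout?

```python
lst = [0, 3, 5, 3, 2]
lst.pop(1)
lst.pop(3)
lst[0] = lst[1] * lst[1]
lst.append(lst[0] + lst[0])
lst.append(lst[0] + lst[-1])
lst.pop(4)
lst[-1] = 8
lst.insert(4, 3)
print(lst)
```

pop(1) removes 3 → [0, 5, 3, 2]
pop(3) removes 2 → [0, 5, 3]
lst[0] = lst[1]*lst[1] = 5*5 = 25 → [25, 5, 3]
append lst[0]+lst[0] = 25+25 = 50 → [25, 5, 3, 50]
append lst[0]+lst[-1] = 25+50 = 75 → [25, 5, 3, 50, 75]
pop(4) removes 75 → [25, 5, 3, 50]
lst[-1] = 8 → [25, 5, 3, 8]
insert 3 at 4 → [25, 5, 3, 8, 3]

[25, 5, 3, 8, 3]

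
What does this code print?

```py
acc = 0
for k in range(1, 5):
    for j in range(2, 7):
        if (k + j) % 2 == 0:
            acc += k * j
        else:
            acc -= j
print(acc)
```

k=1,j=2: odd sum, acc = 0-2 = -2
k=1,j=3: even sum, acc = (-2)+3 = 1
k=1,j=4: odd sum, acc = 1-4 = -3
k=1,j=5: even sum, acc = (-3)+5 = 2
k=1,j=6: odd sum, acc = 2-6 = -4
k=2,j=2: even sum, acc = (-4)+4 = 0
k=2,j=3: odd sum, acc = 0-3 = -3
k=2,j=4: even sum, acc = (-3)+8 = 5
k=2,j=5: odd sum, acc = 5-5 = 0
k=2,j=6: even sum, acc = 0+12 = 12
k=3,j=2: odd sum, acc = 12-2 = 10
k=3,j=3: even sum, acc = 10+9 = 19
k=3,j=4: odd sum, acc = 19-4 = 15
k=3,j=5: even sum, acc = 15+15 = 30
k=3,j=6: odd sum, acc = 30-6 = 24
k=4,j=2: even sum, acc = 24+8 = 32
k=4,j=3: odd sum, acc = 32-3 = 29
k=4,j=4: even sum, acc = 29+16 = 45
k=4,j=5: odd sum, acc = 45-5 = 40
k=4,j=6: even sum, acc = 40+24 = 64

64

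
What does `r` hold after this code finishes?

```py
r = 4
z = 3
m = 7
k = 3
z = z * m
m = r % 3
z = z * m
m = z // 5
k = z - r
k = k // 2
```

4

z = 3*7 = 21
m = 4%3 = 1
z = 21*1 = 21
m = 21//5 = 4
k = 21-4 = 17
k = 17//2 = 8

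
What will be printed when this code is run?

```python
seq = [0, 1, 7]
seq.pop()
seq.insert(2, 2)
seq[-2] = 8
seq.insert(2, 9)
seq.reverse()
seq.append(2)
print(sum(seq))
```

21

pop() removes 7 → [0, 1]
insert 2 at 2 → [0, 1, 2]
seq[-2] = 8 → [0, 8, 2]
insert 9 at 2 → [0, 8, 9, 2]
reverse → [2, 9, 8, 0]
append 2 → [2, 9, 8, 0, 2]
sum = 21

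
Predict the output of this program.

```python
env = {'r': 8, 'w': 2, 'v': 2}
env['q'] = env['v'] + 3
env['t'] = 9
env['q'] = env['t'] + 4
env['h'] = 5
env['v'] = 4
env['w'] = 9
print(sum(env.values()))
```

48

env['q'] = env['v']+3 = 5 → {'r': 8, 'w': 2, 'v': 2, 'q': 5}
env['t'] = 9 → {'r': 8, 'w': 2, 'v': 2, 'q': 5, 't': 9}
env['q'] = env['t']+4 = 13 → {'r': 8, 'w': 2, 'v': 2, 'q': 13, 't': 9}
env['h'] = 5 → {'r': 8, 'w': 2, 'v': 2, 'q': 13, 't': 9, 'h': 5}
env['v'] = 4 → {'r': 8, 'w': 2, 'v': 4, 'q': 13, 't': 9, 'h': 5}
env['w'] = 9 → {'r': 8, 'w': 9, 'v': 4, 'q': 13, 't': 9, 'h': 5}
sum of values = 48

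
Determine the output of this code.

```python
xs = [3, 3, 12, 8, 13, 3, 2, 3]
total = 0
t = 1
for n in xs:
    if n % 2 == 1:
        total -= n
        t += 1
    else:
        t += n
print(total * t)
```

-700

n=3: odd, total = 0-3 = -3; t=2
n=3: odd, total = (-3)-3 = -6; t=3
n=12: not odd; t=15
n=8: not odd; t=23
n=13: odd, total = (-6)-13 = -19; t=24
n=3: odd, total = (-19)-3 = -22; t=25
n=2: not odd; t=27
n=3: odd, total = (-22)-3 = -25; t=28
total*t = (-25)*28 = -700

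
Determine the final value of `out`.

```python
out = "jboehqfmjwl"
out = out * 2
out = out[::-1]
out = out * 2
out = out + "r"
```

repeat ×2 → 'jboehqfmjwljboehqfmjwl'
reverse → 'lwjmfqheobjlwjmfqheobj'
repeat ×2 → 'lwjmfqheobjlwjmfqheobjlwjmfqheobjlwjmfqheobj'
+ 'r' → 'lwjmfqheobjlwjmfqheobjlwjmfqheobjlwjmfqheobjr'

'lwjmfqheobjlwjmfqheobjlwjmfqheobjlwjmfqheobjr'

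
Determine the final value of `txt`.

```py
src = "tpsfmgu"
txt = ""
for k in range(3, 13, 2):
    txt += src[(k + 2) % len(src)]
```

'gtsmu'

k=3: add src[5]='g' → 'g'
k=5: add src[0]='t' → 'gt'
k=7: add src[2]='s' → 'gts'
k=9: add src[4]='m' → 'gtsm'
k=11: add src[6]='u' → 'gtsmu'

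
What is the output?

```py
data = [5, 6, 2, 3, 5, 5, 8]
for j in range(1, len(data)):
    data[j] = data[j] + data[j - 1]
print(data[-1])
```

34

j=1: data[1] = 6+5 = 11 → [5, 11, 2, 3, 5, 5, 8]
j=2: data[2] = 2+11 = 13 → [5, 11, 13, 3, 5, 5, 8]
j=3: data[3] = 3+13 = 16 → [5, 11, 13, 16, 5, 5, 8]
j=4: data[4] = 5+16 = 21 → [5, 11, 13, 16, 21, 5, 8]
j=5: data[5] = 5+21 = 26 → [5, 11, 13, 16, 21, 26, 8]
j=6: data[6] = 8+26 = 34 → [5, 11, 13, 16, 21, 26, 34]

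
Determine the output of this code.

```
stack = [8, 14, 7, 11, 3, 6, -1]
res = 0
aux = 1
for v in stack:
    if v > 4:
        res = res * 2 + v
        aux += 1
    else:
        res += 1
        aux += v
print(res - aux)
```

291

v=8: >4, res = 0*2+8 = 8; aux=2
v=14: >4, res = 8*2+14 = 30; aux=3
v=7: >4, res = 30*2+7 = 67; aux=4
v=11: >4, res = 67*2+11 = 145; aux=5
v=3: not >4, res = 145+1 = 146; aux=8
v=6: >4, res = 146*2+6 = 298; aux=9
v=-1: not >4, res = 298+1 = 299; aux=8
res-aux = 299-8 = 291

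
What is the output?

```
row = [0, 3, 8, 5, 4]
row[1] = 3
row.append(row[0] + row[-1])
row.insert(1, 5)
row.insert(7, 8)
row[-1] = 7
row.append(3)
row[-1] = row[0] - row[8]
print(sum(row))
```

row[1] = 3 → [0, 3, 8, 5, 4]
append row[0]+row[-1] = 0+4 = 4 → [0, 3, 8, 5, 4, 4]
insert 5 at 1 → [0, 5, 3, 8, 5, 4, 4]
insert 8 at 7 → [0, 5, 3, 8, 5, 4, 4, 8]
row[-1] = 7 → [0, 5, 3, 8, 5, 4, 4, 7]
append 3 → [0, 5, 3, 8, 5, 4, 4, 7, 3]
row[-1] = row[0]-row[8] = 0-3 = -3 → [0, 5, 3, 8, 5, 4, 4, 7, -3]
sum = 33

33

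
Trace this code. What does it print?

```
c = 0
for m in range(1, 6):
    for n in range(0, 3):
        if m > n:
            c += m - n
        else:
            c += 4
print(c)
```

m=1,n=0: 1>0, c = 0+1 = 1
m=1,n=1: not 1>1, c = 1+4 = 5
m=1,n=2: not 1>2, c = 5+4 = 9
m=2,n=0: 2>0, c = 9+2 = 11
m=2,n=1: 2>1, c = 11+1 = 12
m=2,n=2: not 2>2, c = 12+4 = 16
m=3,n=0: 3>0, c = 16+3 = 19
m=3,n=1: 3>1, c = 19+2 = 21
m=3,n=2: 3>2, c = 21+1 = 22
m=4,n=0: 4>0, c = 22+4 = 26
m=4,n=1: 4>1, c = 26+3 = 29
m=4,n=2: 4>2, c = 29+2 = 31
m=5,n=0: 5>0, c = 31+5 = 36
m=5,n=1: 5>1, c = 36+4 = 40
m=5,n=2: 5>2, c = 40+3 = 43

43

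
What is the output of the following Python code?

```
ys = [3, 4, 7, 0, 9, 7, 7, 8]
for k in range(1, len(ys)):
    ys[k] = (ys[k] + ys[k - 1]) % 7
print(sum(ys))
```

12

k=1: ys[1] = (4+3)%7 = 0 → [3, 0, 7, 0, 9, 7, 7, 8]
k=2: ys[2] = (7+0)%7 = 0 → [3, 0, 0, 0, 9, 7, 7, 8]
k=3: ys[3] = (0+0)%7 = 0 → [3, 0, 0, 0, 9, 7, 7, 8]
k=4: ys[4] = (9+0)%7 = 2 → [3, 0, 0, 0, 2, 7, 7, 8]
k=5: ys[5] = (7+2)%7 = 2 → [3, 0, 0, 0, 2, 2, 7, 8]
k=6: ys[6] = (7+2)%7 = 2 → [3, 0, 0, 0, 2, 2, 2, 8]
k=7: ys[7] = (8+2)%7 = 3 → [3, 0, 0, 0, 2, 2, 2, 3]
sum = 12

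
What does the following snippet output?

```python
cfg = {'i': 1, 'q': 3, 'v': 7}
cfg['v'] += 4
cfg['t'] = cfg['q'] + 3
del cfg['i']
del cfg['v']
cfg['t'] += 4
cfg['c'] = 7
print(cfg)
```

{'q': 3, 't': 10, 'c': 7}

cfg['v'] = 7+4 = 11 → {'i': 1, 'q': 3, 'v': 11}
cfg['t'] = cfg['q']+3 = 6 → {'i': 1, 'q': 3, 'v': 11, 't': 6}
del 'i' → {'q': 3, 'v': 11, 't': 6}
del 'v' → {'q': 3, 't': 6}
cfg['t'] = 6+4 = 10 → {'q': 3, 't': 10}
cfg['c'] = 7 → {'q': 3, 't': 10, 'c': 7}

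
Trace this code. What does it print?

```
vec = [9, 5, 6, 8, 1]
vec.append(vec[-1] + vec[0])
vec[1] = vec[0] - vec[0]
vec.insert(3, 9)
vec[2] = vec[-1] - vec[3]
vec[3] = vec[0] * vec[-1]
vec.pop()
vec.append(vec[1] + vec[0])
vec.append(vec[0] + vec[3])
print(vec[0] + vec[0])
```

18

append vec[-1]+vec[0] = 1+9 = 10 → [9, 5, 6, 8, 1, 10]
vec[1] = vec[0]-vec[0] = 9-9 = 0 → [9, 0, 6, 8, 1, 10]
insert 9 at 3 → [9, 0, 6, 9, 8, 1, 10]
vec[2] = vec[-1]-vec[3] = 10-9 = 1 → [9, 0, 1, 9, 8, 1, 10]
vec[3] = vec[0]*vec[-1] = 9*10 = 90 → [9, 0, 1, 90, 8, 1, 10]
pop() removes 10 → [9, 0, 1, 90, 8, 1]
append vec[1]+vec[0] = 0+9 = 9 → [9, 0, 1, 90, 8, 1, 9]
append vec[0]+vec[3] = 9+90 = 99 → [9, 0, 1, 90, 8, 1, 9, 99]
vec[0]+vec[0] = 9+9 = 18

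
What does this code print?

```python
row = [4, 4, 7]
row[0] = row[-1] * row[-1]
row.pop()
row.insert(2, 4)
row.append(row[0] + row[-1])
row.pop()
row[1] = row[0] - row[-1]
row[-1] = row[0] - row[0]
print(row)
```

row[0] = row[-1]*row[-1] = 7*7 = 49 → [49, 4, 7]
pop() removes 7 → [49, 4]
insert 4 at 2 → [49, 4, 4]
append row[0]+row[-1] = 49+4 = 53 → [49, 4, 4, 53]
pop() removes 53 → [49, 4, 4]
row[1] = row[0]-row[-1] = 49-4 = 45 → [49, 45, 4]
row[-1] = row[0]-row[0] = 49-49 = 0 → [49, 45, 0]

[49, 45, 0]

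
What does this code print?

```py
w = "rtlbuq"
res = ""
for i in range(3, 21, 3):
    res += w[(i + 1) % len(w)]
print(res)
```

i=3: add w[4]='u' → 'u'
i=6: add w[1]='t' → 'ut'
i=9: add w[4]='u' → 'utu'
i=12: add w[1]='t' → 'utut'
i=15: add w[4]='u' → 'ututu'
i=18: add w[1]='t' → 'ututut'

ututut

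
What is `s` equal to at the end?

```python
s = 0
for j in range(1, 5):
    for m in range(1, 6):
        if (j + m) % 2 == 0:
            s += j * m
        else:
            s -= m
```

j=1,m=1: even sum, s = 0+1 = 1
j=1,m=2: odd sum, s = 1-2 = -1
j=1,m=3: even sum, s = (-1)+3 = 2
j=1,m=4: odd sum, s = 2-4 = -2
j=1,m=5: even sum, s = (-2)+5 = 3
j=2,m=1: odd sum, s = 3-1 = 2
j=2,m=2: even sum, s = 2+4 = 6
j=2,m=3: odd sum, s = 6-3 = 3
j=2,m=4: even sum, s = 3+8 = 11
j=2,m=5: odd sum, s = 11-5 = 6
j=3,m=1: even sum, s = 6+3 = 9
j=3,m=2: odd sum, s = 9-2 = 7
j=3,m=3: even sum, s = 7+9 = 16
j=3,m=4: odd sum, s = 16-4 = 12
j=3,m=5: even sum, s = 12+15 = 27
j=4,m=1: odd sum, s = 27-1 = 26
j=4,m=2: even sum, s = 26+8 = 34
j=4,m=3: odd sum, s = 34-3 = 31
j=4,m=4: even sum, s = 31+16 = 47
j=4,m=5: odd sum, s = 47-5 = 42

42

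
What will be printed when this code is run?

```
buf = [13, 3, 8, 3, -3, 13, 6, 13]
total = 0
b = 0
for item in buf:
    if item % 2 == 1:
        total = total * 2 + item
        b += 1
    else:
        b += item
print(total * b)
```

item=13: odd, total = 0*2+13 = 13; b=1
item=3: odd, total = 13*2+3 = 29; b=2
item=8: not odd; b=10
item=3: odd, total = 29*2+3 = 61; b=11
item=-3: odd, total = 61*2+(-3) = 119; b=12
item=13: odd, total = 119*2+13 = 251; b=13
item=6: not odd; b=19
item=13: odd, total = 251*2+13 = 515; b=20
total*b = 515*20 = 10300

10300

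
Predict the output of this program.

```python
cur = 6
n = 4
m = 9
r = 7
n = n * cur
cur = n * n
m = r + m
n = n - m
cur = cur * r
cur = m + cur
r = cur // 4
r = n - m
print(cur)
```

n = 4*6 = 24
cur = 24*24 = 576
m = 7+9 = 16
n = 24-16 = 8
cur = 576*7 = 4032
cur = 16+4032 = 4048
r = 4048//4 = 1012
r = 8-16 = -8

4048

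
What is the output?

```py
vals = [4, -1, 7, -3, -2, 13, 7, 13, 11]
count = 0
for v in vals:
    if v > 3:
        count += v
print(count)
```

55

v=4: >3, count = 0+4 = 4
v=-1: not >3
v=7: >3, count = 4+7 = 11
v=-3: not >3
v=-2: not >3
v=13: >3, count = 11+13 = 24
v=7: >3, count = 24+7 = 31
v=13: >3, count = 31+13 = 44
v=11: >3, count = 44+11 = 55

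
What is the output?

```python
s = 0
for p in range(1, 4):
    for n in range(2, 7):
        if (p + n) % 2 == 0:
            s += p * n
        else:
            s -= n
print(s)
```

p=1,n=2: odd sum, s = 0-2 = -2
p=1,n=3: even sum, s = (-2)+3 = 1
p=1,n=4: odd sum, s = 1-4 = -3
p=1,n=5: even sum, s = (-3)+5 = 2
p=1,n=6: odd sum, s = 2-6 = -4
p=2,n=2: even sum, s = (-4)+4 = 0
p=2,n=3: odd sum, s = 0-3 = -3
p=2,n=4: even sum, s = (-3)+8 = 5
p=2,n=5: odd sum, s = 5-5 = 0
p=2,n=6: even sum, s = 0+12 = 12
p=3,n=2: odd sum, s = 12-2 = 10
p=3,n=3: even sum, s = 10+9 = 19
p=3,n=4: odd sum, s = 19-4 = 15
p=3,n=5: even sum, s = 15+15 = 30
p=3,n=6: odd sum, s = 30-6 = 24

24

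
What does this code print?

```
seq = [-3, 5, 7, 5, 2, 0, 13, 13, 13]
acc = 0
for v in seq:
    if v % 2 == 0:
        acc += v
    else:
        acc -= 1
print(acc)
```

v=-3: not even, acc = 0-1 = -1
v=5: not even, acc = (-1)-1 = -2
v=7: not even, acc = (-2)-1 = -3
v=5: not even, acc = (-3)-1 = -4
v=2: even, acc = (-4)+2 = -2
v=0: even, acc = (-2)+0 = -2
v=13: not even, acc = (-2)-1 = -3
v=13: not even, acc = (-3)-1 = -4
v=13: not even, acc = (-4)-1 = -5

-5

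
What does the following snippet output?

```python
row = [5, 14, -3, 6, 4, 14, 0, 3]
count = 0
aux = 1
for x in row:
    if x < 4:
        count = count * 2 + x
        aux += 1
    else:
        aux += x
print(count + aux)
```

x=5: not <4; aux=6
x=14: not <4; aux=20
x=-3: <4, count = 0*2+(-3) = -3; aux=21
x=6: not <4; aux=27
x=4: not <4; aux=31
x=14: not <4; aux=45
x=0: <4, count = (-3)*2+0 = -6; aux=46
x=3: <4, count = (-6)*2+3 = -9; aux=47
count+aux = (-9)+47 = 38

38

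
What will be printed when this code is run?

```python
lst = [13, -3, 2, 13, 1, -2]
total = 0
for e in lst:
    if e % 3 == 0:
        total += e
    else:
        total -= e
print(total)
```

-30

e=13: not %3==0, total = 0-13 = -13
e=-3: %3==0, total = (-13)+(-3) = -16
e=2: not %3==0, total = (-16)-2 = -18
e=13: not %3==0, total = (-18)-13 = -31
e=1: not %3==0, total = (-31)-1 = -32
e=-2: not %3==0, total = (-32)-(-2) = -30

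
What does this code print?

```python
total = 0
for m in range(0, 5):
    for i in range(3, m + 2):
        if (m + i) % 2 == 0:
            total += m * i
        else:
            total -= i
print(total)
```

m=2,i=3: odd sum, total = 0-3 = -3
m=3,i=3: even sum, total = (-3)+9 = 6
m=3,i=4: odd sum, total = 6-4 = 2
m=4,i=3: odd sum, total = 2-3 = -1
m=4,i=4: even sum, total = (-1)+16 = 15
m=4,i=5: odd sum, total = 15-5 = 10

10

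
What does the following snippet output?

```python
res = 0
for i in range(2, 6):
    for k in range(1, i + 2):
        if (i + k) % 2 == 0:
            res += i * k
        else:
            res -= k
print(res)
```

i=2,k=1: odd sum, res = 0-1 = -1
i=2,k=2: even sum, res = (-1)+4 = 3
i=2,k=3: odd sum, res = 3-3 = 0
i=3,k=1: even sum, res = 0+3 = 3
i=3,k=2: odd sum, res = 3-2 = 1
i=3,k=3: even sum, res = 1+9 = 10
i=3,k=4: odd sum, res = 10-4 = 6
i=4,k=1: odd sum, res = 6-1 = 5
i=4,k=2: even sum, res = 5+8 = 13
i=4,k=3: odd sum, res = 13-3 = 10
i=4,k=4: even sum, res = 10+16 = 26
i=4,k=5: odd sum, res = 26-5 = 21
i=5,k=1: even sum, res = 21+5 = 26
i=5,k=2: odd sum, res = 26-2 = 24
i=5,k=3: even sum, res = 24+15 = 39
i=5,k=4: odd sum, res = 39-4 = 35
i=5,k=5: even sum, res = 35+25 = 60
i=5,k=6: odd sum, res = 60-6 = 54

54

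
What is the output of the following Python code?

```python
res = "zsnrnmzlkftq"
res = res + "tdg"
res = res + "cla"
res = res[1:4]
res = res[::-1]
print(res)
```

+ 'tdg' → 'zsnrnmzlkftqtdg'
+ 'cla' → 'zsnrnmzlkftqtdgcla'
slice [1:4] → 'snr'
reverse → 'rns'

rns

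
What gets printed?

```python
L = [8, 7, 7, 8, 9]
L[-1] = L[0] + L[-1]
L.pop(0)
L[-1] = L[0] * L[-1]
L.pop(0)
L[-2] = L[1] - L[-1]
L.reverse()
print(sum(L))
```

15

L[-1] = L[0]+L[-1] = 8+9 = 17 → [8, 7, 7, 8, 17]
pop(0) removes 8 → [7, 7, 8, 17]
L[-1] = L[0]*L[-1] = 7*17 = 119 → [7, 7, 8, 119]
pop(0) removes 7 → [7, 8, 119]
L[-2] = L[1]-L[-1] = 8-119 = -111 → [7, -111, 119]
reverse → [119, -111, 7]
sum = 15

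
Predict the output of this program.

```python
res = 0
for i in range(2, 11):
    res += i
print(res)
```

54

i=2: res = 0+2 = 2
i=3: res = 2+3 = 5
i=4: res = 5+4 = 9
i=5: res = 9+5 = 14
i=6: res = 14+6 = 20
i=7: res = 20+7 = 27
i=8: res = 27+8 = 35
i=9: res = 35+9 = 44
i=10: res = 44+10 = 54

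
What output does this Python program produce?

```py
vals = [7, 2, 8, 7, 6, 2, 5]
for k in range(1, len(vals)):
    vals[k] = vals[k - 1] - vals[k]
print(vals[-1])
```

-23

k=1: vals[1] = 7-2 = 5 → [7, 5, 8, 7, 6, 2, 5]
k=2: vals[2] = 5-8 = -3 → [7, 5, -3, 7, 6, 2, 5]
k=3: vals[3] = (-3)-7 = -10 → [7, 5, -3, -10, 6, 2, 5]
k=4: vals[4] = (-10)-6 = -16 → [7, 5, -3, -10, -16, 2, 5]
k=5: vals[5] = (-16)-2 = -18 → [7, 5, -3, -10, -16, -18, 5]
k=6: vals[6] = (-18)-5 = -23 → [7, 5, -3, -10, -16, -18, -23]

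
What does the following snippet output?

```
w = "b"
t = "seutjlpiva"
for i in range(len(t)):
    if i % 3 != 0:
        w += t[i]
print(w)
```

beujliv

i=0: skip
i=1: add 'e' → 'be'
i=2: add 'u' → 'beu'
i=3: skip
i=4: add 'j' → 'beuj'
i=5: add 'l' → 'beujl'
i=6: skip
i=7: add 'i' → 'beujli'
i=8: add 'v' → 'beujliv'
i=9: skip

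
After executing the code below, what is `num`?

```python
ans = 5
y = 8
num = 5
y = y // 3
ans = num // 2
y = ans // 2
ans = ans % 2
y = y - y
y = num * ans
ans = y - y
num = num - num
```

y = 8//3 = 2
ans = 5//2 = 2
y = 2//2 = 1
ans = 2%2 = 0
y = 1-1 = 0
y = 5*0 = 0
ans = 0-0 = 0
num = 5-5 = 0

0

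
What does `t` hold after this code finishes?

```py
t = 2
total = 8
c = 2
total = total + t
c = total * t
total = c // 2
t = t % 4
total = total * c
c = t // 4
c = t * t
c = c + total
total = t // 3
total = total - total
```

total = 8+2 = 10
c = 10*2 = 20
total = 20//2 = 10
t = 2%4 = 2
total = 10*20 = 200
c = 2//4 = 0
c = 2*2 = 4
c = 4+200 = 204
total = 2//3 = 0
total = 0-0 = 0

2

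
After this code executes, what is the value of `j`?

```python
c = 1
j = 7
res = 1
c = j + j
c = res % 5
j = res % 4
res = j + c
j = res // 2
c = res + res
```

c = 7+7 = 14
c = 1%5 = 1
j = 1%4 = 1
res = 1+1 = 2
j = 2//2 = 1
c = 2+2 = 4

1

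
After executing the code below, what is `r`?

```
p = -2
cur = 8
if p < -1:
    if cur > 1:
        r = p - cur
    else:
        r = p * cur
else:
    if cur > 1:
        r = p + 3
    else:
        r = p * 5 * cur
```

p=-2, cur=8
p < -1 is True; cur > 1 is True
→ r = p - cur = -10

-10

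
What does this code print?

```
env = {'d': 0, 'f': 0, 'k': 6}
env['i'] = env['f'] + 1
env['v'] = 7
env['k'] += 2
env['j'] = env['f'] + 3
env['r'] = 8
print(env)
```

env['i'] = env['f']+1 = 1 → {'d': 0, 'f': 0, 'k': 6, 'i': 1}
env['v'] = 7 → {'d': 0, 'f': 0, 'k': 6, 'i': 1, 'v': 7}
env['k'] = 6+2 = 8 → {'d': 0, 'f': 0, 'k': 8, 'i': 1, 'v': 7}
env['j'] = env['f']+3 = 3 → {'d': 0, 'f': 0, 'k': 8, 'i': 1, 'v': 7, 'j': 3}
env['r'] = 8 → {'d': 0, 'f': 0, 'k': 8, 'i': 1, 'v': 7, 'j': 3, 'r': 8}

{'d': 0, 'f': 0, 'k': 8, 'i': 1, 'v': 7, 'j': 3, 'r': 8}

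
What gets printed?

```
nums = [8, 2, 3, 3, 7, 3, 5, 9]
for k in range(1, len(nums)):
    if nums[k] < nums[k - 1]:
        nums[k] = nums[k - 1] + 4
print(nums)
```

k=1: 2<8, nums[1] = 8+4 = 12 → [8, 12, 3, 3, 7, 3, 5, 9]
k=2: 3<12, nums[2] = 12+4 = 16 → [8, 12, 16, 3, 7, 3, 5, 9]
k=3: 3<16, nums[3] = 16+4 = 20 → [8, 12, 16, 20, 7, 3, 5, 9]
k=4: 7<20, nums[4] = 20+4 = 24 → [8, 12, 16, 20, 24, 3, 5, 9]
k=5: 3<24, nums[5] = 24+4 = 28 → [8, 12, 16, 20, 24, 28, 5, 9]
k=6: 5<28, nums[6] = 28+4 = 32 → [8, 12, 16, 20, 24, 28, 32, 9]
k=7: 9<32, nums[7] = 32+4 = 36 → [8, 12, 16, 20, 24, 28, 32, 36]

[8, 12, 16, 20, 24, 28, 32, 36]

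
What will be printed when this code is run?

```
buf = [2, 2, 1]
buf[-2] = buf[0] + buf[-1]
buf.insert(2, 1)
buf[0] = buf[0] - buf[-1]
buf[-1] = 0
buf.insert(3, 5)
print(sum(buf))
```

10

buf[-2] = buf[0]+buf[-1] = 2+1 = 3 → [2, 3, 1]
insert 1 at 2 → [2, 3, 1, 1]
buf[0] = buf[0]-buf[-1] = 2-1 = 1 → [1, 3, 1, 1]
buf[-1] = 0 → [1, 3, 1, 0]
insert 5 at 3 → [1, 3, 1, 5, 0]
sum = 10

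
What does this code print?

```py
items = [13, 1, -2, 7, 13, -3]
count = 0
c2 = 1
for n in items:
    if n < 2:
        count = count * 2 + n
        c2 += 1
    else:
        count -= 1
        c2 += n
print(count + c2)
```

22

n=13: not <2, count = 0-1 = -1; c2=14
n=1: <2, count = (-1)*2+1 = -1; c2=15
n=-2: <2, count = (-1)*2+(-2) = -4; c2=16
n=7: not <2, count = (-4)-1 = -5; c2=23
n=13: not <2, count = (-5)-1 = -6; c2=36
n=-3: <2, count = (-6)*2+(-3) = -15; c2=37
count+c2 = (-15)+37 = 22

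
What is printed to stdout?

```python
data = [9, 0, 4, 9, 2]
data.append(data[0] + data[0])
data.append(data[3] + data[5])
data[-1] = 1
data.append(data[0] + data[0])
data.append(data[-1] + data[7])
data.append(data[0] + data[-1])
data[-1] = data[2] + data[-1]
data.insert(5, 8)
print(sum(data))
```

154

append data[0]+data[0] = 9+9 = 18 → [9, 0, 4, 9, 2, 18]
append data[3]+data[5] = 9+18 = 27 → [9, 0, 4, 9, 2, 18, 27]
data[-1] = 1 → [9, 0, 4, 9, 2, 18, 1]
append data[0]+data[0] = 9+9 = 18 → [9, 0, 4, 9, 2, 18, 1, 18]
append data[-1]+data[7] = 18+18 = 36 → [9, 0, 4, 9, 2, 18, 1, 18, 36]
append data[0]+data[-1] = 9+36 = 45 → [9, 0, 4, 9, 2, 18, 1, 18, 36, 45]
data[-1] = data[2]+data[-1] = 4+45 = 49 → [9, 0, 4, 9, 2, 18, 1, 18, 36, 49]
insert 8 at 5 → [9, 0, 4, 9, 2, 8, 18, 1, 18, 36, 49]
sum = 154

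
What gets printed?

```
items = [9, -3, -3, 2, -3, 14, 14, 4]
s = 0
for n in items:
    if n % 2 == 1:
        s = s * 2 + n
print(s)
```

n=9: odd, s = 0*2+9 = 9
n=-3: odd, s = 9*2+(-3) = 15
n=-3: odd, s = 15*2+(-3) = 27
n=2: not odd
n=-3: odd, s = 27*2+(-3) = 51
n=14: not odd
n=14: not odd
n=4: not odd

51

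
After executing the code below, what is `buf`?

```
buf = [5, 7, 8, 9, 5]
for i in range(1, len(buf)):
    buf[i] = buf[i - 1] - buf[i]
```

[5, -2, -10, -19, -24]

i=1: buf[1] = 5-7 = -2 → [5, -2, 8, 9, 5]
i=2: buf[2] = (-2)-8 = -10 → [5, -2, -10, 9, 5]
i=3: buf[3] = (-10)-9 = -19 → [5, -2, -10, -19, 5]
i=4: buf[4] = (-19)-5 = -24 → [5, -2, -10, -19, -24]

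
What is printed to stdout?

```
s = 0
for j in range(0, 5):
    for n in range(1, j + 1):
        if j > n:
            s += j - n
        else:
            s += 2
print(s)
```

18

j=1,n=1: not 1>1, s = 0+2 = 2
j=2,n=1: 2>1, s = 2+1 = 3
j=2,n=2: not 2>2, s = 3+2 = 5
j=3,n=1: 3>1, s = 5+2 = 7
j=3,n=2: 3>2, s = 7+1 = 8
j=3,n=3: not 3>3, s = 8+2 = 10
j=4,n=1: 4>1, s = 10+3 = 13
j=4,n=2: 4>2, s = 13+2 = 15
j=4,n=3: 4>3, s = 15+1 = 16
j=4,n=4: not 4>4, s = 16+2 = 18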